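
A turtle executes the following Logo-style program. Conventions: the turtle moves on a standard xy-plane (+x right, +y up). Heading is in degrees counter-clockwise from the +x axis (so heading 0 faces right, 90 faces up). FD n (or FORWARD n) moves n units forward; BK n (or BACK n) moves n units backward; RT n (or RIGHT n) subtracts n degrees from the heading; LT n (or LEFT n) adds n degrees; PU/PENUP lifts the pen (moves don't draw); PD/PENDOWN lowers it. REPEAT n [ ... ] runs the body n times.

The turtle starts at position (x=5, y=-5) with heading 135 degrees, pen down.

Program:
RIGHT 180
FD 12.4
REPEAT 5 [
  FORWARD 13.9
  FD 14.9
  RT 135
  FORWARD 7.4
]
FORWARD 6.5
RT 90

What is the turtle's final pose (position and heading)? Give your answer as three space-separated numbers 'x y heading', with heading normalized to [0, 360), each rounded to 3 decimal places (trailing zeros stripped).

Answer: 11.833 -19.138 270

Derivation:
Executing turtle program step by step:
Start: pos=(5,-5), heading=135, pen down
RT 180: heading 135 -> 315
FD 12.4: (5,-5) -> (13.768,-13.768) [heading=315, draw]
REPEAT 5 [
  -- iteration 1/5 --
  FD 13.9: (13.768,-13.768) -> (23.597,-23.597) [heading=315, draw]
  FD 14.9: (23.597,-23.597) -> (34.133,-34.133) [heading=315, draw]
  RT 135: heading 315 -> 180
  FD 7.4: (34.133,-34.133) -> (26.733,-34.133) [heading=180, draw]
  -- iteration 2/5 --
  FD 13.9: (26.733,-34.133) -> (12.833,-34.133) [heading=180, draw]
  FD 14.9: (12.833,-34.133) -> (-2.067,-34.133) [heading=180, draw]
  RT 135: heading 180 -> 45
  FD 7.4: (-2.067,-34.133) -> (3.165,-28.9) [heading=45, draw]
  -- iteration 3/5 --
  FD 13.9: (3.165,-28.9) -> (12.994,-19.071) [heading=45, draw]
  FD 14.9: (12.994,-19.071) -> (23.53,-8.536) [heading=45, draw]
  RT 135: heading 45 -> 270
  FD 7.4: (23.53,-8.536) -> (23.53,-15.936) [heading=270, draw]
  -- iteration 4/5 --
  FD 13.9: (23.53,-15.936) -> (23.53,-29.836) [heading=270, draw]
  FD 14.9: (23.53,-29.836) -> (23.53,-44.736) [heading=270, draw]
  RT 135: heading 270 -> 135
  FD 7.4: (23.53,-44.736) -> (18.297,-39.503) [heading=135, draw]
  -- iteration 5/5 --
  FD 13.9: (18.297,-39.503) -> (8.469,-29.674) [heading=135, draw]
  FD 14.9: (8.469,-29.674) -> (-2.067,-19.138) [heading=135, draw]
  RT 135: heading 135 -> 0
  FD 7.4: (-2.067,-19.138) -> (5.333,-19.138) [heading=0, draw]
]
FD 6.5: (5.333,-19.138) -> (11.833,-19.138) [heading=0, draw]
RT 90: heading 0 -> 270
Final: pos=(11.833,-19.138), heading=270, 17 segment(s) drawn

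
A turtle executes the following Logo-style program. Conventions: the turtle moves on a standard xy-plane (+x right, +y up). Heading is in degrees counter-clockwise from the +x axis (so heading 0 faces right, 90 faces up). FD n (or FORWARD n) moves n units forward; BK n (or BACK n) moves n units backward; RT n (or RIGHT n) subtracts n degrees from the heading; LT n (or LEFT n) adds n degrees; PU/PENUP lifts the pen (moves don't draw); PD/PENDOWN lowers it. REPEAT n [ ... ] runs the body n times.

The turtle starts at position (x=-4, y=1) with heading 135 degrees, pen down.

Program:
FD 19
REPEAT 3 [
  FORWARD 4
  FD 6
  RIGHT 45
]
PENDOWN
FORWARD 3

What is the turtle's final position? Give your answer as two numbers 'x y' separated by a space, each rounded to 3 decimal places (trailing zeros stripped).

Executing turtle program step by step:
Start: pos=(-4,1), heading=135, pen down
FD 19: (-4,1) -> (-17.435,14.435) [heading=135, draw]
REPEAT 3 [
  -- iteration 1/3 --
  FD 4: (-17.435,14.435) -> (-20.263,17.263) [heading=135, draw]
  FD 6: (-20.263,17.263) -> (-24.506,21.506) [heading=135, draw]
  RT 45: heading 135 -> 90
  -- iteration 2/3 --
  FD 4: (-24.506,21.506) -> (-24.506,25.506) [heading=90, draw]
  FD 6: (-24.506,25.506) -> (-24.506,31.506) [heading=90, draw]
  RT 45: heading 90 -> 45
  -- iteration 3/3 --
  FD 4: (-24.506,31.506) -> (-21.678,34.335) [heading=45, draw]
  FD 6: (-21.678,34.335) -> (-17.435,38.577) [heading=45, draw]
  RT 45: heading 45 -> 0
]
PD: pen down
FD 3: (-17.435,38.577) -> (-14.435,38.577) [heading=0, draw]
Final: pos=(-14.435,38.577), heading=0, 8 segment(s) drawn

Answer: -14.435 38.577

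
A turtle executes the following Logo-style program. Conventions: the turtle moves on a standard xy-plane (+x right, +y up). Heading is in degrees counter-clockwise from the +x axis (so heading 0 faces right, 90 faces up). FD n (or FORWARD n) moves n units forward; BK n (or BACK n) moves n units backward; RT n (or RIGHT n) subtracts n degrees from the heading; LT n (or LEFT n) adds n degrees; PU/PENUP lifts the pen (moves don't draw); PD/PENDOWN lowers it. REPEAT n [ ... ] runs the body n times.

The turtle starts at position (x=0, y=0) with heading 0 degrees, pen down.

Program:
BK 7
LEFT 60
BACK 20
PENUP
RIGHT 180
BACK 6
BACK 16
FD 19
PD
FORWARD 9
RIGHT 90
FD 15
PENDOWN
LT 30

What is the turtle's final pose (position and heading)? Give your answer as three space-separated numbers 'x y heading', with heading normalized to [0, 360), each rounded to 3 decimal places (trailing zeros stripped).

Answer: -32.99 -15.017 180

Derivation:
Executing turtle program step by step:
Start: pos=(0,0), heading=0, pen down
BK 7: (0,0) -> (-7,0) [heading=0, draw]
LT 60: heading 0 -> 60
BK 20: (-7,0) -> (-17,-17.321) [heading=60, draw]
PU: pen up
RT 180: heading 60 -> 240
BK 6: (-17,-17.321) -> (-14,-12.124) [heading=240, move]
BK 16: (-14,-12.124) -> (-6,1.732) [heading=240, move]
FD 19: (-6,1.732) -> (-15.5,-14.722) [heading=240, move]
PD: pen down
FD 9: (-15.5,-14.722) -> (-20,-22.517) [heading=240, draw]
RT 90: heading 240 -> 150
FD 15: (-20,-22.517) -> (-32.99,-15.017) [heading=150, draw]
PD: pen down
LT 30: heading 150 -> 180
Final: pos=(-32.99,-15.017), heading=180, 4 segment(s) drawn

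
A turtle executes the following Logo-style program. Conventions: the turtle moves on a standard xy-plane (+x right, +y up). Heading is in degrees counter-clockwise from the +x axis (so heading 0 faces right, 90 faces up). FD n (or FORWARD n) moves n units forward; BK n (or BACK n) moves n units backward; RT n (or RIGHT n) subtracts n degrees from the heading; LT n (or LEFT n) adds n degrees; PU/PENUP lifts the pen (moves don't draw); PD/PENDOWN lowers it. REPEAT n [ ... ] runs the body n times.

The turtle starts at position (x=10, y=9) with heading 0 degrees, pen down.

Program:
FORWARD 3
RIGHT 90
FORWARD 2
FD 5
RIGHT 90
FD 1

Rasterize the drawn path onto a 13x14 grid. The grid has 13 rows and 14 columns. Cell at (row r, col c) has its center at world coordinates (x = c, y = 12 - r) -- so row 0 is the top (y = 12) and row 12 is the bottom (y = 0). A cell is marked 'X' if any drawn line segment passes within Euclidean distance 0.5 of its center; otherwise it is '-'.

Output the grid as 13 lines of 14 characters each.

Segment 0: (10,9) -> (13,9)
Segment 1: (13,9) -> (13,7)
Segment 2: (13,7) -> (13,2)
Segment 3: (13,2) -> (12,2)

Answer: --------------
--------------
--------------
----------XXXX
-------------X
-------------X
-------------X
-------------X
-------------X
-------------X
------------XX
--------------
--------------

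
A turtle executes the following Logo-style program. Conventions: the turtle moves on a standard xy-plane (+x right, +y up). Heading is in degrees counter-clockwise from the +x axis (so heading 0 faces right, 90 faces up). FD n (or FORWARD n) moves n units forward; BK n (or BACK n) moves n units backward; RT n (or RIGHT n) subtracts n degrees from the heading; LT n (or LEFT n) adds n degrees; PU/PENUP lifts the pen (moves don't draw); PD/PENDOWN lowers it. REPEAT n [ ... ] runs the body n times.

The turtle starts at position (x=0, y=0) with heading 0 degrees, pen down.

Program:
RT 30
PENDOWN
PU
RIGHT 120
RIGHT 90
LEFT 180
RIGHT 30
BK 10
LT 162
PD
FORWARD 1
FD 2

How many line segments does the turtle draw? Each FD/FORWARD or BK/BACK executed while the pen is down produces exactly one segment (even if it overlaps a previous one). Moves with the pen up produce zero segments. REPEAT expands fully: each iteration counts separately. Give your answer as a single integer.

Answer: 2

Derivation:
Executing turtle program step by step:
Start: pos=(0,0), heading=0, pen down
RT 30: heading 0 -> 330
PD: pen down
PU: pen up
RT 120: heading 330 -> 210
RT 90: heading 210 -> 120
LT 180: heading 120 -> 300
RT 30: heading 300 -> 270
BK 10: (0,0) -> (0,10) [heading=270, move]
LT 162: heading 270 -> 72
PD: pen down
FD 1: (0,10) -> (0.309,10.951) [heading=72, draw]
FD 2: (0.309,10.951) -> (0.927,12.853) [heading=72, draw]
Final: pos=(0.927,12.853), heading=72, 2 segment(s) drawn
Segments drawn: 2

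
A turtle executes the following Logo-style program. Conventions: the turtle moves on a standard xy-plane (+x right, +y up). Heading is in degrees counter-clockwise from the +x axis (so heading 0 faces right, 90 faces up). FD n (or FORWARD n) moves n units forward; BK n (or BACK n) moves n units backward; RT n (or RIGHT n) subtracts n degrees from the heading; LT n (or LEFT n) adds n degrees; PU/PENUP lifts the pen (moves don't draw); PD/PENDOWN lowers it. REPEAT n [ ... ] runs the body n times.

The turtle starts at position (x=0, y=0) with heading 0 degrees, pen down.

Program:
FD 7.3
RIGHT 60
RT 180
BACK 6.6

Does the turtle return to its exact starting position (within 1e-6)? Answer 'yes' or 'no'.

Executing turtle program step by step:
Start: pos=(0,0), heading=0, pen down
FD 7.3: (0,0) -> (7.3,0) [heading=0, draw]
RT 60: heading 0 -> 300
RT 180: heading 300 -> 120
BK 6.6: (7.3,0) -> (10.6,-5.716) [heading=120, draw]
Final: pos=(10.6,-5.716), heading=120, 2 segment(s) drawn

Start position: (0, 0)
Final position: (10.6, -5.716)
Distance = 12.043; >= 1e-6 -> NOT closed

Answer: no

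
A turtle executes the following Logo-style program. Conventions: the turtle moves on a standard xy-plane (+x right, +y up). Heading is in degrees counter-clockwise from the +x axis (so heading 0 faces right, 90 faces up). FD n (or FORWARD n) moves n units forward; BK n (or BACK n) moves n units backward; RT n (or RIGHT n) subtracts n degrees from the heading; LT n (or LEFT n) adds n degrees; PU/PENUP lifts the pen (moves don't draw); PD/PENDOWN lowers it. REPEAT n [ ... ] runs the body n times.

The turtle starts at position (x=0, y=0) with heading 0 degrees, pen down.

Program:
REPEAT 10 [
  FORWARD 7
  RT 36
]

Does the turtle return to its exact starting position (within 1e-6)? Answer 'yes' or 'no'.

Executing turtle program step by step:
Start: pos=(0,0), heading=0, pen down
REPEAT 10 [
  -- iteration 1/10 --
  FD 7: (0,0) -> (7,0) [heading=0, draw]
  RT 36: heading 0 -> 324
  -- iteration 2/10 --
  FD 7: (7,0) -> (12.663,-4.114) [heading=324, draw]
  RT 36: heading 324 -> 288
  -- iteration 3/10 --
  FD 7: (12.663,-4.114) -> (14.826,-10.772) [heading=288, draw]
  RT 36: heading 288 -> 252
  -- iteration 4/10 --
  FD 7: (14.826,-10.772) -> (12.663,-17.429) [heading=252, draw]
  RT 36: heading 252 -> 216
  -- iteration 5/10 --
  FD 7: (12.663,-17.429) -> (7,-21.544) [heading=216, draw]
  RT 36: heading 216 -> 180
  -- iteration 6/10 --
  FD 7: (7,-21.544) -> (0,-21.544) [heading=180, draw]
  RT 36: heading 180 -> 144
  -- iteration 7/10 --
  FD 7: (0,-21.544) -> (-5.663,-17.429) [heading=144, draw]
  RT 36: heading 144 -> 108
  -- iteration 8/10 --
  FD 7: (-5.663,-17.429) -> (-7.826,-10.772) [heading=108, draw]
  RT 36: heading 108 -> 72
  -- iteration 9/10 --
  FD 7: (-7.826,-10.772) -> (-5.663,-4.114) [heading=72, draw]
  RT 36: heading 72 -> 36
  -- iteration 10/10 --
  FD 7: (-5.663,-4.114) -> (0,0) [heading=36, draw]
  RT 36: heading 36 -> 0
]
Final: pos=(0,0), heading=0, 10 segment(s) drawn

Start position: (0, 0)
Final position: (0, 0)
Distance = 0; < 1e-6 -> CLOSED

Answer: yes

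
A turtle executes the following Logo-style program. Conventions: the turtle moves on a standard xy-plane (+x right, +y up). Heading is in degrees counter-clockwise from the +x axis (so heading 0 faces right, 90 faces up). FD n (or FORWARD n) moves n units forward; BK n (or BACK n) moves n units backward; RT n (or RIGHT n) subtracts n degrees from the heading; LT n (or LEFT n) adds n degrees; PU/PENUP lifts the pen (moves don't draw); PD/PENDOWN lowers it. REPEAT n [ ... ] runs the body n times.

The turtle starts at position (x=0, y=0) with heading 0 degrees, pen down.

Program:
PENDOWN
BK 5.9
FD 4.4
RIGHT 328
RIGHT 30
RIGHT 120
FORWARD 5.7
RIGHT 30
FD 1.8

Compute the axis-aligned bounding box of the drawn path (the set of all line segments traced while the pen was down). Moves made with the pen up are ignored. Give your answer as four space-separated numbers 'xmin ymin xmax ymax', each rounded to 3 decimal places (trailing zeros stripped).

Executing turtle program step by step:
Start: pos=(0,0), heading=0, pen down
PD: pen down
BK 5.9: (0,0) -> (-5.9,0) [heading=0, draw]
FD 4.4: (-5.9,0) -> (-1.5,0) [heading=0, draw]
RT 328: heading 0 -> 32
RT 30: heading 32 -> 2
RT 120: heading 2 -> 242
FD 5.7: (-1.5,0) -> (-4.176,-5.033) [heading=242, draw]
RT 30: heading 242 -> 212
FD 1.8: (-4.176,-5.033) -> (-5.702,-5.987) [heading=212, draw]
Final: pos=(-5.702,-5.987), heading=212, 4 segment(s) drawn

Segment endpoints: x in {-5.9, -5.702, -4.176, -1.5, 0}, y in {-5.987, -5.033, 0}
xmin=-5.9, ymin=-5.987, xmax=0, ymax=0

Answer: -5.9 -5.987 0 0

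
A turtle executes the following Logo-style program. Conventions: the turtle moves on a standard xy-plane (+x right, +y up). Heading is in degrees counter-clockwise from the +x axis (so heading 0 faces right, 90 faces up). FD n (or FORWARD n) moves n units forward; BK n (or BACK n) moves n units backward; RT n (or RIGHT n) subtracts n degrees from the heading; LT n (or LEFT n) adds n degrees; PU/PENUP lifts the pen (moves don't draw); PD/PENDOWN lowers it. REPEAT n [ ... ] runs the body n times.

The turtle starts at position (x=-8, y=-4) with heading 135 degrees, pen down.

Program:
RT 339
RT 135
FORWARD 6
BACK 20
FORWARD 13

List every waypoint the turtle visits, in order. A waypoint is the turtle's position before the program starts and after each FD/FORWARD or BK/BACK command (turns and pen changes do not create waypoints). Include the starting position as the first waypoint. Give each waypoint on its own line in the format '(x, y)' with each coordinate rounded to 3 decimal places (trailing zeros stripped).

Answer: (-8, -4)
(-2.399, -1.85)
(-21.07, -9.017)
(-8.934, -4.358)

Derivation:
Executing turtle program step by step:
Start: pos=(-8,-4), heading=135, pen down
RT 339: heading 135 -> 156
RT 135: heading 156 -> 21
FD 6: (-8,-4) -> (-2.399,-1.85) [heading=21, draw]
BK 20: (-2.399,-1.85) -> (-21.07,-9.017) [heading=21, draw]
FD 13: (-21.07,-9.017) -> (-8.934,-4.358) [heading=21, draw]
Final: pos=(-8.934,-4.358), heading=21, 3 segment(s) drawn
Waypoints (4 total):
(-8, -4)
(-2.399, -1.85)
(-21.07, -9.017)
(-8.934, -4.358)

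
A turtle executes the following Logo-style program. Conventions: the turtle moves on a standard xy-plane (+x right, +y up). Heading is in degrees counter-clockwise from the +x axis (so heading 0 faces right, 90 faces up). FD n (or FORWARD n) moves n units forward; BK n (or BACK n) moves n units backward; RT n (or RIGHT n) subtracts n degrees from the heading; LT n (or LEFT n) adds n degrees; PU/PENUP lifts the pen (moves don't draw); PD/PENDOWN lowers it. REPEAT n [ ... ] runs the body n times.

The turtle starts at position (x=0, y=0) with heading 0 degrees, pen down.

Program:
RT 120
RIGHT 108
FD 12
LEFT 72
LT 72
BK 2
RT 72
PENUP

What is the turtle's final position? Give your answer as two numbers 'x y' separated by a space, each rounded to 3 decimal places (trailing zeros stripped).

Executing turtle program step by step:
Start: pos=(0,0), heading=0, pen down
RT 120: heading 0 -> 240
RT 108: heading 240 -> 132
FD 12: (0,0) -> (-8.03,8.918) [heading=132, draw]
LT 72: heading 132 -> 204
LT 72: heading 204 -> 276
BK 2: (-8.03,8.918) -> (-8.239,10.907) [heading=276, draw]
RT 72: heading 276 -> 204
PU: pen up
Final: pos=(-8.239,10.907), heading=204, 2 segment(s) drawn

Answer: -8.239 10.907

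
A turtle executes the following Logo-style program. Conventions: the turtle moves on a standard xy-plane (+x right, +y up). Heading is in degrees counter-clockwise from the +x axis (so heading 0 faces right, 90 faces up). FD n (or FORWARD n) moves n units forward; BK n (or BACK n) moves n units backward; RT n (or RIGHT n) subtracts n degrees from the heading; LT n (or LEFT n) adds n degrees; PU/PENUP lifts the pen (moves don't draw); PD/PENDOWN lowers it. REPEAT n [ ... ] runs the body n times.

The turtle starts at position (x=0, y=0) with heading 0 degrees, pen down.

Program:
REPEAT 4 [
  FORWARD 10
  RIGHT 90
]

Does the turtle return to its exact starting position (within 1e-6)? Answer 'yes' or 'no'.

Executing turtle program step by step:
Start: pos=(0,0), heading=0, pen down
REPEAT 4 [
  -- iteration 1/4 --
  FD 10: (0,0) -> (10,0) [heading=0, draw]
  RT 90: heading 0 -> 270
  -- iteration 2/4 --
  FD 10: (10,0) -> (10,-10) [heading=270, draw]
  RT 90: heading 270 -> 180
  -- iteration 3/4 --
  FD 10: (10,-10) -> (0,-10) [heading=180, draw]
  RT 90: heading 180 -> 90
  -- iteration 4/4 --
  FD 10: (0,-10) -> (0,0) [heading=90, draw]
  RT 90: heading 90 -> 0
]
Final: pos=(0,0), heading=0, 4 segment(s) drawn

Start position: (0, 0)
Final position: (0, 0)
Distance = 0; < 1e-6 -> CLOSED

Answer: yes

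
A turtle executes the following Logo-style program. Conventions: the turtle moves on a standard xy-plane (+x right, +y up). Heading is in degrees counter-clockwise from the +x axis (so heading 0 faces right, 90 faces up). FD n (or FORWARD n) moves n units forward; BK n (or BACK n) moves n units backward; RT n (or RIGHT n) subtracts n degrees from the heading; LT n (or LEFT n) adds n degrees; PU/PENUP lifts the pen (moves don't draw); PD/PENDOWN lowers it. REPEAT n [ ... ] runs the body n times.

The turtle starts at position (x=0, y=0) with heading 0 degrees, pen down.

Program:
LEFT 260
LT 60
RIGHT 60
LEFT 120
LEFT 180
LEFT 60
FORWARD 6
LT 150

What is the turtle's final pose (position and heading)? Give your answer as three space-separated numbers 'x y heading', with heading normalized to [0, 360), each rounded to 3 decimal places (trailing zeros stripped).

Executing turtle program step by step:
Start: pos=(0,0), heading=0, pen down
LT 260: heading 0 -> 260
LT 60: heading 260 -> 320
RT 60: heading 320 -> 260
LT 120: heading 260 -> 20
LT 180: heading 20 -> 200
LT 60: heading 200 -> 260
FD 6: (0,0) -> (-1.042,-5.909) [heading=260, draw]
LT 150: heading 260 -> 50
Final: pos=(-1.042,-5.909), heading=50, 1 segment(s) drawn

Answer: -1.042 -5.909 50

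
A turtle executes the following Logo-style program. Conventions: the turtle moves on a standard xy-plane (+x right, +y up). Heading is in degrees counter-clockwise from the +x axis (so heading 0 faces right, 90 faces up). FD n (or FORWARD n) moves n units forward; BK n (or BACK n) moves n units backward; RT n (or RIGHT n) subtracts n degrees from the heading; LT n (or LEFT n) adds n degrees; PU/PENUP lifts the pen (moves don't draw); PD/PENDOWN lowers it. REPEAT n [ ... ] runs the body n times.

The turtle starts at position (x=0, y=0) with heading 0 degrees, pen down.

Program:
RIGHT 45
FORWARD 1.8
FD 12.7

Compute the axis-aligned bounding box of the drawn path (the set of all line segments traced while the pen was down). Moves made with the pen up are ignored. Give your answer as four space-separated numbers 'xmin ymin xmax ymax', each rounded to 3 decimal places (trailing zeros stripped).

Executing turtle program step by step:
Start: pos=(0,0), heading=0, pen down
RT 45: heading 0 -> 315
FD 1.8: (0,0) -> (1.273,-1.273) [heading=315, draw]
FD 12.7: (1.273,-1.273) -> (10.253,-10.253) [heading=315, draw]
Final: pos=(10.253,-10.253), heading=315, 2 segment(s) drawn

Segment endpoints: x in {0, 1.273, 10.253}, y in {-10.253, -1.273, 0}
xmin=0, ymin=-10.253, xmax=10.253, ymax=0

Answer: 0 -10.253 10.253 0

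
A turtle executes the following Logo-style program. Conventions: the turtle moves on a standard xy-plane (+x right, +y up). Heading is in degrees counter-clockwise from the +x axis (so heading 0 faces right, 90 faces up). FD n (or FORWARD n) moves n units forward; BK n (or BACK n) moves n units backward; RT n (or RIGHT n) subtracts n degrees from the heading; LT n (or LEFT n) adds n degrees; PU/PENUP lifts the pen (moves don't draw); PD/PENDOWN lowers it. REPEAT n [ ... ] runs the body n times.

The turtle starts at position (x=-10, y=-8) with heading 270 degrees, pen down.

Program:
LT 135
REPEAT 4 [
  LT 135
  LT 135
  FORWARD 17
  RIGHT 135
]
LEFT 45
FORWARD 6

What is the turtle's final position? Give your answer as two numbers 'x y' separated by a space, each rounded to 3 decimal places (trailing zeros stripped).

Answer: 7 -21.042

Derivation:
Executing turtle program step by step:
Start: pos=(-10,-8), heading=270, pen down
LT 135: heading 270 -> 45
REPEAT 4 [
  -- iteration 1/4 --
  LT 135: heading 45 -> 180
  LT 135: heading 180 -> 315
  FD 17: (-10,-8) -> (2.021,-20.021) [heading=315, draw]
  RT 135: heading 315 -> 180
  -- iteration 2/4 --
  LT 135: heading 180 -> 315
  LT 135: heading 315 -> 90
  FD 17: (2.021,-20.021) -> (2.021,-3.021) [heading=90, draw]
  RT 135: heading 90 -> 315
  -- iteration 3/4 --
  LT 135: heading 315 -> 90
  LT 135: heading 90 -> 225
  FD 17: (2.021,-3.021) -> (-10,-15.042) [heading=225, draw]
  RT 135: heading 225 -> 90
  -- iteration 4/4 --
  LT 135: heading 90 -> 225
  LT 135: heading 225 -> 0
  FD 17: (-10,-15.042) -> (7,-15.042) [heading=0, draw]
  RT 135: heading 0 -> 225
]
LT 45: heading 225 -> 270
FD 6: (7,-15.042) -> (7,-21.042) [heading=270, draw]
Final: pos=(7,-21.042), heading=270, 5 segment(s) drawn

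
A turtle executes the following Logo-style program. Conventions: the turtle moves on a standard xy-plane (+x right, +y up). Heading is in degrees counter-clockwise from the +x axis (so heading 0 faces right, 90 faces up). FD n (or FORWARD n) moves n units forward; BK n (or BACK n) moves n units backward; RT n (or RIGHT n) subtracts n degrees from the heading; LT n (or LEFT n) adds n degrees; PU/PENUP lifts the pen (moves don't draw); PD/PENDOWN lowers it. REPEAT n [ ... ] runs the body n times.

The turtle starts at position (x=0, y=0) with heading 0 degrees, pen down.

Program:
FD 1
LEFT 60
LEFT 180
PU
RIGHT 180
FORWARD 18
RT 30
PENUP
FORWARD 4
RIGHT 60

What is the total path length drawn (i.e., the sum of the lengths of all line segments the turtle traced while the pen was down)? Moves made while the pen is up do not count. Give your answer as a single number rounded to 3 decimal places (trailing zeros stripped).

Executing turtle program step by step:
Start: pos=(0,0), heading=0, pen down
FD 1: (0,0) -> (1,0) [heading=0, draw]
LT 60: heading 0 -> 60
LT 180: heading 60 -> 240
PU: pen up
RT 180: heading 240 -> 60
FD 18: (1,0) -> (10,15.588) [heading=60, move]
RT 30: heading 60 -> 30
PU: pen up
FD 4: (10,15.588) -> (13.464,17.588) [heading=30, move]
RT 60: heading 30 -> 330
Final: pos=(13.464,17.588), heading=330, 1 segment(s) drawn

Segment lengths:
  seg 1: (0,0) -> (1,0), length = 1
Total = 1

Answer: 1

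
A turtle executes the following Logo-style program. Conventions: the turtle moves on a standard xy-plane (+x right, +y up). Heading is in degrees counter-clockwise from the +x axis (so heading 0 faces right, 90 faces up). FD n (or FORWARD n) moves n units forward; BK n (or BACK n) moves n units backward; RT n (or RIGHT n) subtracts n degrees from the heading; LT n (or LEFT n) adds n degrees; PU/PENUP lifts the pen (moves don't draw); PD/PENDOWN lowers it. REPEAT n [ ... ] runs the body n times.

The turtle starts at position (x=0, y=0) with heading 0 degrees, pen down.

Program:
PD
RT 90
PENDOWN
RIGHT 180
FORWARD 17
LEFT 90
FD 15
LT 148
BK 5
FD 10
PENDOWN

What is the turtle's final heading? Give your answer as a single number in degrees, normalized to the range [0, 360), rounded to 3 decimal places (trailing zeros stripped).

Answer: 328

Derivation:
Executing turtle program step by step:
Start: pos=(0,0), heading=0, pen down
PD: pen down
RT 90: heading 0 -> 270
PD: pen down
RT 180: heading 270 -> 90
FD 17: (0,0) -> (0,17) [heading=90, draw]
LT 90: heading 90 -> 180
FD 15: (0,17) -> (-15,17) [heading=180, draw]
LT 148: heading 180 -> 328
BK 5: (-15,17) -> (-19.24,19.65) [heading=328, draw]
FD 10: (-19.24,19.65) -> (-10.76,14.35) [heading=328, draw]
PD: pen down
Final: pos=(-10.76,14.35), heading=328, 4 segment(s) drawn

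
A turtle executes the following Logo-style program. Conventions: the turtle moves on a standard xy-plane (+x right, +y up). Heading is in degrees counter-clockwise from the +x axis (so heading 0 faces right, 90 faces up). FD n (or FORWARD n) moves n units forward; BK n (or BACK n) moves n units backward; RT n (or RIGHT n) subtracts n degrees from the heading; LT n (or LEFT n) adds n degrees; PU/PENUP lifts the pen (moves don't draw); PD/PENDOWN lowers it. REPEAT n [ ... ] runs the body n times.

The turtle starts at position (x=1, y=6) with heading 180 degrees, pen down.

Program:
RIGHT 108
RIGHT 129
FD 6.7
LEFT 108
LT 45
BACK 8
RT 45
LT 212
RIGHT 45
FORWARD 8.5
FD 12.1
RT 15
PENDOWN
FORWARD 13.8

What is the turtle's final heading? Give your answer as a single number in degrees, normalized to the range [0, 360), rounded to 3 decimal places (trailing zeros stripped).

Answer: 203

Derivation:
Executing turtle program step by step:
Start: pos=(1,6), heading=180, pen down
RT 108: heading 180 -> 72
RT 129: heading 72 -> 303
FD 6.7: (1,6) -> (4.649,0.381) [heading=303, draw]
LT 108: heading 303 -> 51
LT 45: heading 51 -> 96
BK 8: (4.649,0.381) -> (5.485,-7.575) [heading=96, draw]
RT 45: heading 96 -> 51
LT 212: heading 51 -> 263
RT 45: heading 263 -> 218
FD 8.5: (5.485,-7.575) -> (-1.213,-12.808) [heading=218, draw]
FD 12.1: (-1.213,-12.808) -> (-10.748,-20.258) [heading=218, draw]
RT 15: heading 218 -> 203
PD: pen down
FD 13.8: (-10.748,-20.258) -> (-23.451,-25.65) [heading=203, draw]
Final: pos=(-23.451,-25.65), heading=203, 5 segment(s) drawn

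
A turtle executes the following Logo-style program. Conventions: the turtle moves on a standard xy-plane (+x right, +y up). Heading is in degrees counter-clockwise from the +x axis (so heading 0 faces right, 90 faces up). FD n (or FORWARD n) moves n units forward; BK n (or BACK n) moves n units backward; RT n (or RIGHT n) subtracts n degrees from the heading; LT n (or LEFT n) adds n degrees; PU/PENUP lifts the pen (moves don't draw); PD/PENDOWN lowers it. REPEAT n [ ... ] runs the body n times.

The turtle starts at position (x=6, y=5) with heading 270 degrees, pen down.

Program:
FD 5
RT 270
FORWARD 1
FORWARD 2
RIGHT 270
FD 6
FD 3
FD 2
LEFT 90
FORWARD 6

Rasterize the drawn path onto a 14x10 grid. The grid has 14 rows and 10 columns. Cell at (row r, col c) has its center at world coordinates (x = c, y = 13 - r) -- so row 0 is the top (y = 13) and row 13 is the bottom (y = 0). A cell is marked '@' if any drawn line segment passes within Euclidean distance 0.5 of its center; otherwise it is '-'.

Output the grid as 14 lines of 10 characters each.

Segment 0: (6,5) -> (6,0)
Segment 1: (6,0) -> (7,0)
Segment 2: (7,0) -> (9,0)
Segment 3: (9,0) -> (9,6)
Segment 4: (9,6) -> (9,9)
Segment 5: (9,9) -> (9,11)
Segment 6: (9,11) -> (3,11)

Answer: ----------
----------
---@@@@@@@
---------@
---------@
---------@
---------@
---------@
------@--@
------@--@
------@--@
------@--@
------@--@
------@@@@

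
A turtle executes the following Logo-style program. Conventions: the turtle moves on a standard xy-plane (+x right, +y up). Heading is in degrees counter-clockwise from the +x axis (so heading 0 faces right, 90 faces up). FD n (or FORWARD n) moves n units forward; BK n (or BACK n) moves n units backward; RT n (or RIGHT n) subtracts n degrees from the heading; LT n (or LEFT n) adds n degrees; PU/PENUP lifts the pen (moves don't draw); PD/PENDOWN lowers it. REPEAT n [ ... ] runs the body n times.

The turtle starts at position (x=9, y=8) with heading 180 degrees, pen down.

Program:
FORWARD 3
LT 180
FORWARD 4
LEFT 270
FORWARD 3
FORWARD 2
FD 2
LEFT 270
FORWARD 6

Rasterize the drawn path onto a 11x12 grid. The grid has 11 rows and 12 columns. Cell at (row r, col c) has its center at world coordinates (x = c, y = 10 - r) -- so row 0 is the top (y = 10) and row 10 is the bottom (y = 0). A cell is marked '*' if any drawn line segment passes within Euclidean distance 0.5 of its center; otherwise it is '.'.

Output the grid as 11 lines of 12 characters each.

Segment 0: (9,8) -> (6,8)
Segment 1: (6,8) -> (10,8)
Segment 2: (10,8) -> (10,5)
Segment 3: (10,5) -> (10,3)
Segment 4: (10,3) -> (10,1)
Segment 5: (10,1) -> (4,1)

Answer: ............
............
......*****.
..........*.
..........*.
..........*.
..........*.
..........*.
..........*.
....*******.
............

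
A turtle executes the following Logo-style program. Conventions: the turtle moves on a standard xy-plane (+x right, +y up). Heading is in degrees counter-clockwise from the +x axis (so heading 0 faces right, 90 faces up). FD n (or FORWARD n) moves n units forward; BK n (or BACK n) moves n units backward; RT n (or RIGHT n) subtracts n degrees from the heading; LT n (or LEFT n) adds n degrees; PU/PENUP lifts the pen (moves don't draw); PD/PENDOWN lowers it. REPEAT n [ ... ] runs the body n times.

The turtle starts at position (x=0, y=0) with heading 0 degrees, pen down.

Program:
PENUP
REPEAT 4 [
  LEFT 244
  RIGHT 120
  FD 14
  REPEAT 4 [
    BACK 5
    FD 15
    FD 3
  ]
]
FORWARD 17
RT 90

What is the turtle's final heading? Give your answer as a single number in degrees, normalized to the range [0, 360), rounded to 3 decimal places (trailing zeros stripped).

Executing turtle program step by step:
Start: pos=(0,0), heading=0, pen down
PU: pen up
REPEAT 4 [
  -- iteration 1/4 --
  LT 244: heading 0 -> 244
  RT 120: heading 244 -> 124
  FD 14: (0,0) -> (-7.829,11.607) [heading=124, move]
  REPEAT 4 [
    -- iteration 1/4 --
    BK 5: (-7.829,11.607) -> (-5.033,7.461) [heading=124, move]
    FD 15: (-5.033,7.461) -> (-13.421,19.897) [heading=124, move]
    FD 3: (-13.421,19.897) -> (-15.098,22.384) [heading=124, move]
    -- iteration 2/4 --
    BK 5: (-15.098,22.384) -> (-12.302,18.239) [heading=124, move]
    FD 15: (-12.302,18.239) -> (-20.69,30.674) [heading=124, move]
    FD 3: (-20.69,30.674) -> (-22.368,33.162) [heading=124, move]
    -- iteration 3/4 --
    BK 5: (-22.368,33.162) -> (-19.572,29.016) [heading=124, move]
    FD 15: (-19.572,29.016) -> (-27.96,41.452) [heading=124, move]
    FD 3: (-27.96,41.452) -> (-29.637,43.939) [heading=124, move]
    -- iteration 4/4 --
    BK 5: (-29.637,43.939) -> (-26.841,39.794) [heading=124, move]
    FD 15: (-26.841,39.794) -> (-35.229,52.229) [heading=124, move]
    FD 3: (-35.229,52.229) -> (-36.907,54.716) [heading=124, move]
  ]
  -- iteration 2/4 --
  LT 244: heading 124 -> 8
  RT 120: heading 8 -> 248
  FD 14: (-36.907,54.716) -> (-42.151,41.736) [heading=248, move]
  REPEAT 4 [
    -- iteration 1/4 --
    BK 5: (-42.151,41.736) -> (-40.278,46.372) [heading=248, move]
    FD 15: (-40.278,46.372) -> (-45.897,32.464) [heading=248, move]
    FD 3: (-45.897,32.464) -> (-47.021,29.683) [heading=248, move]
    -- iteration 2/4 --
    BK 5: (-47.021,29.683) -> (-45.148,34.318) [heading=248, move]
    FD 15: (-45.148,34.318) -> (-50.767,20.411) [heading=248, move]
    FD 3: (-50.767,20.411) -> (-51.891,17.629) [heading=248, move]
    -- iteration 3/4 --
    BK 5: (-51.891,17.629) -> (-50.018,22.265) [heading=248, move]
    FD 15: (-50.018,22.265) -> (-55.637,8.357) [heading=248, move]
    FD 3: (-55.637,8.357) -> (-56.761,5.576) [heading=248, move]
    -- iteration 4/4 --
    BK 5: (-56.761,5.576) -> (-54.888,10.212) [heading=248, move]
    FD 15: (-54.888,10.212) -> (-60.507,-3.696) [heading=248, move]
    FD 3: (-60.507,-3.696) -> (-61.631,-6.478) [heading=248, move]
  ]
  -- iteration 3/4 --
  LT 244: heading 248 -> 132
  RT 120: heading 132 -> 12
  FD 14: (-61.631,-6.478) -> (-47.937,-3.567) [heading=12, move]
  REPEAT 4 [
    -- iteration 1/4 --
    BK 5: (-47.937,-3.567) -> (-52.827,-4.606) [heading=12, move]
    FD 15: (-52.827,-4.606) -> (-38.155,-1.488) [heading=12, move]
    FD 3: (-38.155,-1.488) -> (-35.221,-0.864) [heading=12, move]
    -- iteration 2/4 --
    BK 5: (-35.221,-0.864) -> (-40.112,-1.904) [heading=12, move]
    FD 15: (-40.112,-1.904) -> (-25.439,1.215) [heading=12, move]
    FD 3: (-25.439,1.215) -> (-22.505,1.839) [heading=12, move]
    -- iteration 3/4 --
    BK 5: (-22.505,1.839) -> (-27.396,0.799) [heading=12, move]
    FD 15: (-27.396,0.799) -> (-12.723,3.918) [heading=12, move]
    FD 3: (-12.723,3.918) -> (-9.789,4.542) [heading=12, move]
    -- iteration 4/4 --
    BK 5: (-9.789,4.542) -> (-14.68,3.502) [heading=12, move]
    FD 15: (-14.68,3.502) -> (-0.007,6.621) [heading=12, move]
    FD 3: (-0.007,6.621) -> (2.927,7.245) [heading=12, move]
  ]
  -- iteration 4/4 --
  LT 244: heading 12 -> 256
  RT 120: heading 256 -> 136
  FD 14: (2.927,7.245) -> (-7.144,16.97) [heading=136, move]
  REPEAT 4 [
    -- iteration 1/4 --
    BK 5: (-7.144,16.97) -> (-3.547,13.496) [heading=136, move]
    FD 15: (-3.547,13.496) -> (-14.337,23.916) [heading=136, move]
    FD 3: (-14.337,23.916) -> (-16.495,26) [heading=136, move]
    -- iteration 2/4 --
    BK 5: (-16.495,26) -> (-12.899,22.527) [heading=136, move]
    FD 15: (-12.899,22.527) -> (-23.689,32.947) [heading=136, move]
    FD 3: (-23.689,32.947) -> (-25.847,35.031) [heading=136, move]
    -- iteration 3/4 --
    BK 5: (-25.847,35.031) -> (-22.25,31.558) [heading=136, move]
    FD 15: (-22.25,31.558) -> (-33.04,41.977) [heading=136, move]
    FD 3: (-33.04,41.977) -> (-35.198,44.061) [heading=136, move]
    -- iteration 4/4 --
    BK 5: (-35.198,44.061) -> (-31.601,40.588) [heading=136, move]
    FD 15: (-31.601,40.588) -> (-42.391,51.008) [heading=136, move]
    FD 3: (-42.391,51.008) -> (-44.549,53.092) [heading=136, move]
  ]
]
FD 17: (-44.549,53.092) -> (-56.778,64.901) [heading=136, move]
RT 90: heading 136 -> 46
Final: pos=(-56.778,64.901), heading=46, 0 segment(s) drawn

Answer: 46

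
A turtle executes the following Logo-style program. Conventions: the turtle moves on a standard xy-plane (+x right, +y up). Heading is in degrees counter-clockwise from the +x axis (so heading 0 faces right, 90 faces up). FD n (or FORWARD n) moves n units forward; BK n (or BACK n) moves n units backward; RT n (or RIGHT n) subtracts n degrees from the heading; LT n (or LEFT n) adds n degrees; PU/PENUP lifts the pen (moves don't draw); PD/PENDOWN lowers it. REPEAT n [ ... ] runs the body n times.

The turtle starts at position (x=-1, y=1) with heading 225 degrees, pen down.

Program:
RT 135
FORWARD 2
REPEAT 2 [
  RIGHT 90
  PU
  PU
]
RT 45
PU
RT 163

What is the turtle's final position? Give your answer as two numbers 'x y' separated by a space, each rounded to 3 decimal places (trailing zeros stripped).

Answer: -1 3

Derivation:
Executing turtle program step by step:
Start: pos=(-1,1), heading=225, pen down
RT 135: heading 225 -> 90
FD 2: (-1,1) -> (-1,3) [heading=90, draw]
REPEAT 2 [
  -- iteration 1/2 --
  RT 90: heading 90 -> 0
  PU: pen up
  PU: pen up
  -- iteration 2/2 --
  RT 90: heading 0 -> 270
  PU: pen up
  PU: pen up
]
RT 45: heading 270 -> 225
PU: pen up
RT 163: heading 225 -> 62
Final: pos=(-1,3), heading=62, 1 segment(s) drawn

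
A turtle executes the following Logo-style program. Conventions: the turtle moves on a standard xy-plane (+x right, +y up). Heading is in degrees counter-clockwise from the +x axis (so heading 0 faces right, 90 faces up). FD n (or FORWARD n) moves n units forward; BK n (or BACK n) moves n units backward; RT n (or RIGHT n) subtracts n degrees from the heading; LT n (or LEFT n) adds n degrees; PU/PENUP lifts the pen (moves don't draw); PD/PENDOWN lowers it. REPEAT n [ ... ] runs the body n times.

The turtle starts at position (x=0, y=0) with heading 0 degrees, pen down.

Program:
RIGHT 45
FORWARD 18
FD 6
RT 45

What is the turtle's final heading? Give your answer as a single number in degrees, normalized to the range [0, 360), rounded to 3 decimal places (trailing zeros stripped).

Executing turtle program step by step:
Start: pos=(0,0), heading=0, pen down
RT 45: heading 0 -> 315
FD 18: (0,0) -> (12.728,-12.728) [heading=315, draw]
FD 6: (12.728,-12.728) -> (16.971,-16.971) [heading=315, draw]
RT 45: heading 315 -> 270
Final: pos=(16.971,-16.971), heading=270, 2 segment(s) drawn

Answer: 270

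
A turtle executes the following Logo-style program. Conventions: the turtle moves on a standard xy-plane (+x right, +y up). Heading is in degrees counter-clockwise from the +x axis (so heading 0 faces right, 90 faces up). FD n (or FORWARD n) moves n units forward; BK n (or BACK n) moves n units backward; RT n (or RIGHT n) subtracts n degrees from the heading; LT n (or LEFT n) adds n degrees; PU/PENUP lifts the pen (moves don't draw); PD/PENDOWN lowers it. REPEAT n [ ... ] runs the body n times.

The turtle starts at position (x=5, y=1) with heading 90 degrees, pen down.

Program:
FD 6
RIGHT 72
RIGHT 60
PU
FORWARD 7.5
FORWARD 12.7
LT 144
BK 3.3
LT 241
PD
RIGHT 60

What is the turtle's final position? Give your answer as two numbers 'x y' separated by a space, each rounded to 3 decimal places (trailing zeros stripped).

Executing turtle program step by step:
Start: pos=(5,1), heading=90, pen down
FD 6: (5,1) -> (5,7) [heading=90, draw]
RT 72: heading 90 -> 18
RT 60: heading 18 -> 318
PU: pen up
FD 7.5: (5,7) -> (10.574,1.982) [heading=318, move]
FD 12.7: (10.574,1.982) -> (20.012,-6.516) [heading=318, move]
LT 144: heading 318 -> 102
BK 3.3: (20.012,-6.516) -> (20.698,-9.744) [heading=102, move]
LT 241: heading 102 -> 343
PD: pen down
RT 60: heading 343 -> 283
Final: pos=(20.698,-9.744), heading=283, 1 segment(s) drawn

Answer: 20.698 -9.744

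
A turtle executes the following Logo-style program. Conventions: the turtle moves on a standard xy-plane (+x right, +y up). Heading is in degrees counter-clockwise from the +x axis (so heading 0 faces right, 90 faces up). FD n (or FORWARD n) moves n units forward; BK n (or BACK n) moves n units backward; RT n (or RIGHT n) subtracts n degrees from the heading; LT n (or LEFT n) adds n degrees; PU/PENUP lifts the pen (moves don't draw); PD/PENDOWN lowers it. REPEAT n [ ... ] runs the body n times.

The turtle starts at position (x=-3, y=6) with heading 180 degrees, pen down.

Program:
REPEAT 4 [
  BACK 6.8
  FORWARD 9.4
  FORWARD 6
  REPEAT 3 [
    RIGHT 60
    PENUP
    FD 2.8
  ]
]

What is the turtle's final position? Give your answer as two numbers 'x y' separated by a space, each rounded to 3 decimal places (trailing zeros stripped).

Executing turtle program step by step:
Start: pos=(-3,6), heading=180, pen down
REPEAT 4 [
  -- iteration 1/4 --
  BK 6.8: (-3,6) -> (3.8,6) [heading=180, draw]
  FD 9.4: (3.8,6) -> (-5.6,6) [heading=180, draw]
  FD 6: (-5.6,6) -> (-11.6,6) [heading=180, draw]
  REPEAT 3 [
    -- iteration 1/3 --
    RT 60: heading 180 -> 120
    PU: pen up
    FD 2.8: (-11.6,6) -> (-13,8.425) [heading=120, move]
    -- iteration 2/3 --
    RT 60: heading 120 -> 60
    PU: pen up
    FD 2.8: (-13,8.425) -> (-11.6,10.85) [heading=60, move]
    -- iteration 3/3 --
    RT 60: heading 60 -> 0
    PU: pen up
    FD 2.8: (-11.6,10.85) -> (-8.8,10.85) [heading=0, move]
  ]
  -- iteration 2/4 --
  BK 6.8: (-8.8,10.85) -> (-15.6,10.85) [heading=0, move]
  FD 9.4: (-15.6,10.85) -> (-6.2,10.85) [heading=0, move]
  FD 6: (-6.2,10.85) -> (-0.2,10.85) [heading=0, move]
  REPEAT 3 [
    -- iteration 1/3 --
    RT 60: heading 0 -> 300
    PU: pen up
    FD 2.8: (-0.2,10.85) -> (1.2,8.425) [heading=300, move]
    -- iteration 2/3 --
    RT 60: heading 300 -> 240
    PU: pen up
    FD 2.8: (1.2,8.425) -> (-0.2,6) [heading=240, move]
    -- iteration 3/3 --
    RT 60: heading 240 -> 180
    PU: pen up
    FD 2.8: (-0.2,6) -> (-3,6) [heading=180, move]
  ]
  -- iteration 3/4 --
  BK 6.8: (-3,6) -> (3.8,6) [heading=180, move]
  FD 9.4: (3.8,6) -> (-5.6,6) [heading=180, move]
  FD 6: (-5.6,6) -> (-11.6,6) [heading=180, move]
  REPEAT 3 [
    -- iteration 1/3 --
    RT 60: heading 180 -> 120
    PU: pen up
    FD 2.8: (-11.6,6) -> (-13,8.425) [heading=120, move]
    -- iteration 2/3 --
    RT 60: heading 120 -> 60
    PU: pen up
    FD 2.8: (-13,8.425) -> (-11.6,10.85) [heading=60, move]
    -- iteration 3/3 --
    RT 60: heading 60 -> 0
    PU: pen up
    FD 2.8: (-11.6,10.85) -> (-8.8,10.85) [heading=0, move]
  ]
  -- iteration 4/4 --
  BK 6.8: (-8.8,10.85) -> (-15.6,10.85) [heading=0, move]
  FD 9.4: (-15.6,10.85) -> (-6.2,10.85) [heading=0, move]
  FD 6: (-6.2,10.85) -> (-0.2,10.85) [heading=0, move]
  REPEAT 3 [
    -- iteration 1/3 --
    RT 60: heading 0 -> 300
    PU: pen up
    FD 2.8: (-0.2,10.85) -> (1.2,8.425) [heading=300, move]
    -- iteration 2/3 --
    RT 60: heading 300 -> 240
    PU: pen up
    FD 2.8: (1.2,8.425) -> (-0.2,6) [heading=240, move]
    -- iteration 3/3 --
    RT 60: heading 240 -> 180
    PU: pen up
    FD 2.8: (-0.2,6) -> (-3,6) [heading=180, move]
  ]
]
Final: pos=(-3,6), heading=180, 3 segment(s) drawn

Answer: -3 6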